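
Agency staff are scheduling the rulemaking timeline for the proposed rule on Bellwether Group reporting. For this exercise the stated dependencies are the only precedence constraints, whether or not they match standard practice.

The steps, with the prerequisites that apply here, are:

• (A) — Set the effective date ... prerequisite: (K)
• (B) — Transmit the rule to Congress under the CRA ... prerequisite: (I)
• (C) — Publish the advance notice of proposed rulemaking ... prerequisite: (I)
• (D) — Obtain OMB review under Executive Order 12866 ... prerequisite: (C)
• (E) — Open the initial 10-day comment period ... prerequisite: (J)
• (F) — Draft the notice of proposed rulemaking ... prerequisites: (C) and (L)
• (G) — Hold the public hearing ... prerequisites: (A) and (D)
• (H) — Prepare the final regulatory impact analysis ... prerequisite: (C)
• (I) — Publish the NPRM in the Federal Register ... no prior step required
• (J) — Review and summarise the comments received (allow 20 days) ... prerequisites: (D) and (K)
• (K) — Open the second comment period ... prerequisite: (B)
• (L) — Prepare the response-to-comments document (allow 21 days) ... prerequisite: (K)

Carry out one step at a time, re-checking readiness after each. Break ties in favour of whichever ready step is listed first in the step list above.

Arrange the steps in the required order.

Only (I) has no prerequisites, so it is first.
Now (B) and (C) have their prerequisites met. (B) is listed earlier, so (B) next.
Ready: (C) and (K). (C) is listed earlier → (C).
(D) and (H) now also ready, so the ready set is {(D), (H), (K)}; (D) is listed earlier → (D).
Ready: (H) and (K). (H) is listed earlier → (H).
(K) needed (B), now all done → (K).
(A), (J) and (L) are all available; (A) is listed earlier → (A).
(G), (J) and (L) are all available; (G) is listed earlier → (G).
(J) and (L) are both available; (J) is listed earlier → (J).
(E) now also ready, so the ready set is {(E), (L)}; (E) is listed earlier → (E).
(L) is the only step now ready → (L).
(F) needed (C) and (L), now all done → (F).

(I), (B), (C), (D), (H), (K), (A), (G), (J), (E), (L), (F)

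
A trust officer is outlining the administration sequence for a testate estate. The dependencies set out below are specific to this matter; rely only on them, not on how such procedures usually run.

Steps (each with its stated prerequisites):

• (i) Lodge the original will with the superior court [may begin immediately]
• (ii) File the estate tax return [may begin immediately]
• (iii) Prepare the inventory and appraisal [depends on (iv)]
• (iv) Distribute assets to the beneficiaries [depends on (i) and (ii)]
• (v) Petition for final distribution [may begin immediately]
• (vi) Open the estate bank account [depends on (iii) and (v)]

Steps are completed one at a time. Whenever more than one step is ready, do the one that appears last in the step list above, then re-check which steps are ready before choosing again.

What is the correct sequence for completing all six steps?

(v), (ii), (i), (iv), (iii), (vi)

Nothing is required for (v), (ii) and (i). (v) is listed later → (v) first.
(ii) and (i) are both available; (ii) is listed later → (ii).
(i) is the only step now ready → (i).
(iv) needed (ii) and (i), now all done → (iv).
That leaves (iii) as the only ready step → (iii).
That leaves (vi) as the only ready step → (vi).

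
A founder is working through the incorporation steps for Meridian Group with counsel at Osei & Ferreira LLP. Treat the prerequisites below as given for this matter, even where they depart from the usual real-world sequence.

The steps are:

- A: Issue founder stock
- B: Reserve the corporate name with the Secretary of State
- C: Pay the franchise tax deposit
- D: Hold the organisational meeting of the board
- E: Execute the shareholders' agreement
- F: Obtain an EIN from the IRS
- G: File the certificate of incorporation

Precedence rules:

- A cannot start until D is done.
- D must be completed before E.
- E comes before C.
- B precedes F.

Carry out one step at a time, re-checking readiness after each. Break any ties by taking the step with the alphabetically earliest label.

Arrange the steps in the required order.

B → D → A → E → C → F → G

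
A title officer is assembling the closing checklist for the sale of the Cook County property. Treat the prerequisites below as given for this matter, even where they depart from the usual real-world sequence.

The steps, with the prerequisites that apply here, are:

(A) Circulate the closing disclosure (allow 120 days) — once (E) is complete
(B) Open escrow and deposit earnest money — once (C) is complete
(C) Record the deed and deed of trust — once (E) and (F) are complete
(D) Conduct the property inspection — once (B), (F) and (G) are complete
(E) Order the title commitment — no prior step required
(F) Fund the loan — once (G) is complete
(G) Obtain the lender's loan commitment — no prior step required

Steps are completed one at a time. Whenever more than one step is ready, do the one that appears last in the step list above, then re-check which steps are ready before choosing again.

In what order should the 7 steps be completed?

(G), (F), (E), (C), (B), (D), (A)

Nothing is required for (G) and (E). (G) is listed later → (G) first.
(F) now also ready, so the ready set is {(F), (E)}; (F) is listed later → (F).
(E) is the only step now ready → (E).
(C) and (A) are both available; (C) is listed later → (C).
(B) now also ready, so the ready set is {(B), (A)}; (B) is listed later → (B).
(D) and (A) are both available; (D) is listed later → (D).
That leaves (A) as the only ready step → (A).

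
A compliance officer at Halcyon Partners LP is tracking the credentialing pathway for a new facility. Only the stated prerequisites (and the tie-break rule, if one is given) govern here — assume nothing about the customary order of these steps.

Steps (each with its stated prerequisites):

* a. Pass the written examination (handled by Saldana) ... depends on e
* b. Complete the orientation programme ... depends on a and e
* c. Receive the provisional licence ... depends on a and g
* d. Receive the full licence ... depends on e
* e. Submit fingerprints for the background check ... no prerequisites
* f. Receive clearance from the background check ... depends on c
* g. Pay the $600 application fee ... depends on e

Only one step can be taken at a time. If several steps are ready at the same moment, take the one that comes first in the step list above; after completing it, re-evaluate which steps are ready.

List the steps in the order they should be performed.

e is the only step with nothing outstanding, so it goes first.
Ready: a, d and g. a is listed earlier → a.
b now also ready, so the ready set is {b, d, g}; b is listed earlier → b.
Ready: d and g. d is listed earlier → d.
g needed e, now all done → g.
c needed a and g, now all done → c.
f is the only step now ready → f.

e, a, b, d, g, c, f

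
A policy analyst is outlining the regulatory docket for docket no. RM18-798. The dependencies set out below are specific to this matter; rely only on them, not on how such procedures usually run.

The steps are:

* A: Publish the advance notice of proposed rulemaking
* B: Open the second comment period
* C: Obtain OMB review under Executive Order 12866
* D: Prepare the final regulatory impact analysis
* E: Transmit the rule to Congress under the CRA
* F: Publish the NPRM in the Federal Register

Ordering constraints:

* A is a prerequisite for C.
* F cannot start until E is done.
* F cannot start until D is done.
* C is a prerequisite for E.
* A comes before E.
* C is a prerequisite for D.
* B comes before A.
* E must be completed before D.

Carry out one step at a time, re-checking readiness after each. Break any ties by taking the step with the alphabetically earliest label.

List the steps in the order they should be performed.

B is the only step with nothing outstanding, so it goes first.
A needed B, now all done → A.
C is the only step now ready → C.
Next only E has its prerequisites met → E.
D needed C and E, now all done → D.
F needed D and E, now all done → F.

B → A → C → E → D → F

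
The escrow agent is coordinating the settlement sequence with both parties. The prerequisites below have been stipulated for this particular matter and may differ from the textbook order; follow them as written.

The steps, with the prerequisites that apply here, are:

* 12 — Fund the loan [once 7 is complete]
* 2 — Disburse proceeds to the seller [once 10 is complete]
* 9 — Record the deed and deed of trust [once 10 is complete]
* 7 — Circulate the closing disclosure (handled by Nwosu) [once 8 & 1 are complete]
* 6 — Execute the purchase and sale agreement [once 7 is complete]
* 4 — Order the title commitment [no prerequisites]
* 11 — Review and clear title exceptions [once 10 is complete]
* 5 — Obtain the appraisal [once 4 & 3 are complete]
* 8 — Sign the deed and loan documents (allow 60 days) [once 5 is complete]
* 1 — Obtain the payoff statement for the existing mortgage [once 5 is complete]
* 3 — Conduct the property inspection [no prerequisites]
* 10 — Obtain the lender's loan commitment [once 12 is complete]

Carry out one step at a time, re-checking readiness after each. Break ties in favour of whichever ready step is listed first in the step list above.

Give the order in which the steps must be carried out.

4 and 3 have no prerequisites; 4 is listed earlier, so 4 is first.
That leaves 3 as the only ready step → 3.
5 needed 4 and 3, now all done → 5.
8 and 1 are both available; 8 is listed earlier → 8.
1 needed 5, now all done → 1.
7 needed 8 and 1, now all done → 7.
12 and 6 are both available; 12 is listed earlier → 12.
Ready: 6 and 10. 6 is listed earlier → 6.
10 needed 12, now all done → 10.
Now 2, 9 and 11 have their prerequisites met. 2 is listed earlier, so 2 next.
Now 9 and 11 have their prerequisites met. 9 is listed earlier, so 9 next.
11 needed 10, now all done → 11.

4, 3, 5, 8, 1, 7, 12, 6, 10, 2, 9, 11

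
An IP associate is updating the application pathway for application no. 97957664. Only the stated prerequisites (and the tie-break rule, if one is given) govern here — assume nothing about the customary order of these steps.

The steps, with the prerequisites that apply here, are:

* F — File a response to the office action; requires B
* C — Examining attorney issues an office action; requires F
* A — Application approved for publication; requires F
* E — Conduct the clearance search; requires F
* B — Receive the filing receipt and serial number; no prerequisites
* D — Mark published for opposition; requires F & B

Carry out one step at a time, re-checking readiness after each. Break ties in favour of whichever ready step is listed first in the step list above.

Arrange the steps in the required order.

Only B has no prerequisites, so it is first.
Next only F has its prerequisites met → F.
Now C, A, E and D have their prerequisites met. C is listed earlier, so C next.
A, E and D are all available; A is listed earlier → A.
E and D are both available; E is listed earlier → E.
D needed F and B, now all done → D.

B → F → C → A → E → D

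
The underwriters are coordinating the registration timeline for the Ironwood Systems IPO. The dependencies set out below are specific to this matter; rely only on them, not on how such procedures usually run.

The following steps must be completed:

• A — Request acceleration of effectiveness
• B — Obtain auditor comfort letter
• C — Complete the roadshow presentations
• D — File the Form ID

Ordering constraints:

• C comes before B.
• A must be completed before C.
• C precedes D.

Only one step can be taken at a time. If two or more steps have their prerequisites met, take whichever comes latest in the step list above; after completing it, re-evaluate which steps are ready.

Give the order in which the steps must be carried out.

A → C → D → B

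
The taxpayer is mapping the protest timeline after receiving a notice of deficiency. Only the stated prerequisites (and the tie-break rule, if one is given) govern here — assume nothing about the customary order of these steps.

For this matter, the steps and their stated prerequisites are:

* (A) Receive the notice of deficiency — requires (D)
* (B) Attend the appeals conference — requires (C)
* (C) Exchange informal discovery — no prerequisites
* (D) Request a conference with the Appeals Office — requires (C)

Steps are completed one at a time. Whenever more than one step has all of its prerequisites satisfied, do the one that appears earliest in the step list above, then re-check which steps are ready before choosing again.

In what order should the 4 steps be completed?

Only (C) has no prerequisites, so it is first.
Ready: (B) and (D). (B) is listed earlier → (B).
(D) needed (C), now all done → (D).
Next only (A) has its prerequisites met → (A).

(C) (B) (D) (A)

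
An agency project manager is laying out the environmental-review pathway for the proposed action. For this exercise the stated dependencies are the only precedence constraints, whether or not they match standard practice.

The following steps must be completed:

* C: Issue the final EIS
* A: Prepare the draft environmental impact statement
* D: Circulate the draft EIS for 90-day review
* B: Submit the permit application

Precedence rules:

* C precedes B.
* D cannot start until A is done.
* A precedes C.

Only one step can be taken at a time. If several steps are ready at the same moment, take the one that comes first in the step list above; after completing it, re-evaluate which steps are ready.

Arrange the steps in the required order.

A C D B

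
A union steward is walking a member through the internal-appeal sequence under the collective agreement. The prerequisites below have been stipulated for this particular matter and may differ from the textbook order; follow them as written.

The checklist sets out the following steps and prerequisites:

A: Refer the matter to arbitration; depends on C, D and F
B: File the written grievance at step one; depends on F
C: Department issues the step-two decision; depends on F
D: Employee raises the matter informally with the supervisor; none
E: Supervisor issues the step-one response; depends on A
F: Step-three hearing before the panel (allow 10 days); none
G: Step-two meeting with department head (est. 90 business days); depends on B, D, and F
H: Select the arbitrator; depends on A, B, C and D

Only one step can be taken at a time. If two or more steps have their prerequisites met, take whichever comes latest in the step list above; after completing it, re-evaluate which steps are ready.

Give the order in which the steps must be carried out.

F D C B G A H E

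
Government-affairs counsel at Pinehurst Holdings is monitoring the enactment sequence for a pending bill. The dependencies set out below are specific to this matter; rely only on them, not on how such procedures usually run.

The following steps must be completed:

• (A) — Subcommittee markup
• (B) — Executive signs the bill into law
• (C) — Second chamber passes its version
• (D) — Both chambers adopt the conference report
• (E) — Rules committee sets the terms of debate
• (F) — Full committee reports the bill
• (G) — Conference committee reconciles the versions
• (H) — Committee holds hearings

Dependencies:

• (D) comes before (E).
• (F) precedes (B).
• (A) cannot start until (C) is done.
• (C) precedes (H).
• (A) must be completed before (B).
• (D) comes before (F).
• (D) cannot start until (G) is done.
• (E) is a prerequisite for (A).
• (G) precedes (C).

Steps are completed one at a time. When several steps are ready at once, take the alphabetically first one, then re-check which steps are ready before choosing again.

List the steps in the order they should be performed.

(G), (C), (D), (E), (A), (F), (B), (H)

(G) has no prerequisites → (G) first.
(C) and (D) are both available; (C) has the earlier label → (C).
Ready: (D) and (H). (D) has the earlier label → (D).
Ready: (E), (F) and (H). (E) has the earlier label → (E).
(A) now also ready, so the ready set is {(A), (F), (H)}; (A) has the earlier label → (A).
Ready: (F) and (H). (F) has the earlier label → (F).
(B) and (H) are both available; (B) has the earlier label → (B).
(H) needed (C), now all done → (H).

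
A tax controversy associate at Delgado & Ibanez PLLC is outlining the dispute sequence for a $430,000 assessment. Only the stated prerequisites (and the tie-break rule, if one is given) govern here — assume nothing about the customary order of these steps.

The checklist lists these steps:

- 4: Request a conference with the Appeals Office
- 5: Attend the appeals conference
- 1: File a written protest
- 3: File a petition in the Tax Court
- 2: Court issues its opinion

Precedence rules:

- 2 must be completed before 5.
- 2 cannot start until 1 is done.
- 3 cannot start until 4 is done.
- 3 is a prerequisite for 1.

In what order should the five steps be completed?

4 3 1 2 5

4 is the only step with nothing outstanding, so it goes first.
Next only 3 has its prerequisites met → 3.
That leaves 1 as the only ready step → 1.
2 needed 1, now all done → 2.
That leaves 5 as the only ready step → 5.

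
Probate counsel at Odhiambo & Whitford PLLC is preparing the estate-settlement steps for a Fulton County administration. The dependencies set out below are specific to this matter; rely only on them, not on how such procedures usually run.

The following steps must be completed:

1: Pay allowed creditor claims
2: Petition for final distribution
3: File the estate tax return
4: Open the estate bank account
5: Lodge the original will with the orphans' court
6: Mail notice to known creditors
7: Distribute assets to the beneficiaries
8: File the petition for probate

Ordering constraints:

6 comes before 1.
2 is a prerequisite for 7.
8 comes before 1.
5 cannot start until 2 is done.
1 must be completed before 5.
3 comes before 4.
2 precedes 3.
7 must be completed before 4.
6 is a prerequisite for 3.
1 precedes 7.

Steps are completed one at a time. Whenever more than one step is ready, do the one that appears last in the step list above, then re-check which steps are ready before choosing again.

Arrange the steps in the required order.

8, 6 and 2 have no prerequisites; 8 is listed later, so 8 is first.
Ready: 6 and 2. 6 is listed later → 6.
Ready: 2 and 1. 2 is listed later → 2.
Now 3 and 1 have their prerequisites met. 3 is listed later, so 3 next.
That leaves 1 as the only ready step → 1.
7 and 5 are both available; 7 is listed later → 7.
Now 5 and 4 have their prerequisites met. 5 is listed later, so 5 next.
Next only 4 has its prerequisites met → 4.

8 → 6 → 2 → 3 → 1 → 7 → 5 → 4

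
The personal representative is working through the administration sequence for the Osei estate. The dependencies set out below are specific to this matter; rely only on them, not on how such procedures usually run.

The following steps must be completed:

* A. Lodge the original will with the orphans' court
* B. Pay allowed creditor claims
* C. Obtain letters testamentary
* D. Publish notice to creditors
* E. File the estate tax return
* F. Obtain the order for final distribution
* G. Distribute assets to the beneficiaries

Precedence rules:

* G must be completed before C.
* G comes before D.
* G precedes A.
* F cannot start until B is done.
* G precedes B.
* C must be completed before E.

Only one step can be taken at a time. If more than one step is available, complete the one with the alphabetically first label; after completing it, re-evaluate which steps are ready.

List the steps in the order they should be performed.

G, A, B, C, D, E, F

Only G has no prerequisites, so it is first.
Now A, B, C and D have their prerequisites met. A has the earlier label, so A next.
Ready: B, C and D. B has the earlier label → B.
F now also ready, so the ready set is {C, D, F}; C has the earlier label → C.
E now also ready, so the ready set is {D, E, F}; D has the earlier label → D.
Ready: E and F. E has the earlier label → E.
Next only F has its prerequisites met → F.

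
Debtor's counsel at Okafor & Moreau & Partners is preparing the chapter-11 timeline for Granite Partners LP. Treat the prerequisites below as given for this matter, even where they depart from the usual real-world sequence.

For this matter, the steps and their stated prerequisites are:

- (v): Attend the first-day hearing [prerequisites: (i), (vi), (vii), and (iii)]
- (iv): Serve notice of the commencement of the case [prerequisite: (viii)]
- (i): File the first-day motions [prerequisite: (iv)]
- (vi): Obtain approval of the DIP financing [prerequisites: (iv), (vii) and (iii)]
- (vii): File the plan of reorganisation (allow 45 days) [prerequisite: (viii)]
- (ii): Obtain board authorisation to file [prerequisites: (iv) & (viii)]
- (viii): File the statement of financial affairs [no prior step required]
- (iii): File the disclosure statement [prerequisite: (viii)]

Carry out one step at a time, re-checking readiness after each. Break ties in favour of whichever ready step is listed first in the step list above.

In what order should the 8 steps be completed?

Only (viii) has no prerequisites, so it is first.
Now (iv), (vii) and (iii) have their prerequisites met. (iv) is listed earlier, so (iv) next.
(i), (vii), (ii) and (iii) are all available; (i) is listed earlier → (i).
Ready: (vii), (ii) and (iii). (vii) is listed earlier → (vii).
(ii) and (iii) are both available; (ii) is listed earlier → (ii).
(iii) needed (viii), now all done → (iii).
(vi) needed (iv), (vii) and (iii), now all done → (vi).
(v) needed (i), (vi), (vii) and (iii), now all done → (v).

(viii) (iv) (i) (vii) (ii) (iii) (vi) (v)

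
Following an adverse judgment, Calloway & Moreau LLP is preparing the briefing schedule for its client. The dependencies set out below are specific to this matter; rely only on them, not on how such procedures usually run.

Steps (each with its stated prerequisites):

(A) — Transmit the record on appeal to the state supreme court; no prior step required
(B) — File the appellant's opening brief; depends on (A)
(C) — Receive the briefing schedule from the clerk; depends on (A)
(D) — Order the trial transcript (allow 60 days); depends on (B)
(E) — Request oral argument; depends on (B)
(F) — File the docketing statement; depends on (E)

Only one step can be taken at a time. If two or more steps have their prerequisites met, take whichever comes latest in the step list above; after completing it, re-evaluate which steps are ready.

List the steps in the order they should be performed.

(A), (C), (B), (E), (F), (D)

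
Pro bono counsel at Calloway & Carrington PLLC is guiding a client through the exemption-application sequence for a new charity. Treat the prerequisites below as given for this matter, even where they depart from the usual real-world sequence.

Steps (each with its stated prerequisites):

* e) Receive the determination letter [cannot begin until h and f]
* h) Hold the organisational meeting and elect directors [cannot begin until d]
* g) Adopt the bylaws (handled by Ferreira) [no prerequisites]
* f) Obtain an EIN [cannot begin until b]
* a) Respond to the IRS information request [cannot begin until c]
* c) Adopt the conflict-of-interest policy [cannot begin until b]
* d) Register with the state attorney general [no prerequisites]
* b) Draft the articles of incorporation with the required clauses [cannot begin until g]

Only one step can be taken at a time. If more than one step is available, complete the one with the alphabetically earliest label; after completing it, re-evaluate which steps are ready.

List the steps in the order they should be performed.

d and g have no prerequisites; d has the earlier label, so d is first.
g and h are both available; g has the earlier label → g.
b and h are both available; b has the earlier label → b.
c and f now also ready, so the ready set is {c, f, h}; c has the earlier label → c.
a now also ready, so the ready set is {a, f, h}; a has the earlier label → a.
Ready: f and h. f has the earlier label → f.
h is the only step now ready → h.
e needed f and h, now all done → e.

d, g, b, c, a, f, h, e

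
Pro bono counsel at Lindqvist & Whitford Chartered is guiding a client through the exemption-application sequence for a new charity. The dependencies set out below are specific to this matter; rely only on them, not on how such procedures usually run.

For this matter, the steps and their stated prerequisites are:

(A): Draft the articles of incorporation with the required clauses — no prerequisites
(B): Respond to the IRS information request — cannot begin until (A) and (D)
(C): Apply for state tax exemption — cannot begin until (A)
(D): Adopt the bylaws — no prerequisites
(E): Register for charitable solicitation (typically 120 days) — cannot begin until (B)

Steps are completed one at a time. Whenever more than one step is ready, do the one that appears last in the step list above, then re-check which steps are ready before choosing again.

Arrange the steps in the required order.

(D), (A), (C), (B), (E)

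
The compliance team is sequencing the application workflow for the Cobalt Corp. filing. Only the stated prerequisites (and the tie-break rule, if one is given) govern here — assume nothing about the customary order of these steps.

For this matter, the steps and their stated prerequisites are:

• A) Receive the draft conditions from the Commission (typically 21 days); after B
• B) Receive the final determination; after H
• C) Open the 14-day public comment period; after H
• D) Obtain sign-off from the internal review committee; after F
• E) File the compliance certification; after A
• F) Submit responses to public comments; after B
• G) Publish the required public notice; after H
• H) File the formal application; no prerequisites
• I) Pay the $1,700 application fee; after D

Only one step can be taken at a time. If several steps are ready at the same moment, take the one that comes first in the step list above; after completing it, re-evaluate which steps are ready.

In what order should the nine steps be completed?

H, B, A, C, E, F, D, G, I

H is the only step with nothing outstanding, so it goes first.
B, C and G are all available; B is listed earlier → B.
A and F now also ready, so the ready set is {A, C, F, G}; A is listed earlier → A.
C, E, F and G are all available; C is listed earlier → C.
Ready: E, F and G. E is listed earlier → E.
F and G are both available; F is listed earlier → F.
D now also ready, so the ready set is {D, G}; D is listed earlier → D.
Ready: G and I. G is listed earlier → G.
I needed D, now all done → I.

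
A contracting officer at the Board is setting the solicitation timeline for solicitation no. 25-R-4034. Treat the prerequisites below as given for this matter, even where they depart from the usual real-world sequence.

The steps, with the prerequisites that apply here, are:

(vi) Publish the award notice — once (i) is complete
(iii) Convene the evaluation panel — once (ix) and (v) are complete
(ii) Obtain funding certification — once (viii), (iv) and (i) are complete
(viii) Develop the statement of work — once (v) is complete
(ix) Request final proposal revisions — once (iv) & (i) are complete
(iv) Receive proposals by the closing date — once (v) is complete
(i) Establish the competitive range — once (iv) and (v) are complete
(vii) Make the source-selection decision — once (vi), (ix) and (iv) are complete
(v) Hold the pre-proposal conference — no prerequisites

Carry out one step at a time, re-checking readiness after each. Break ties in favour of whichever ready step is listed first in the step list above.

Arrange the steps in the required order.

(v), (viii), (iv), (i), (vi), (ii), (ix), (iii), (vii)

(v) is the only step with nothing outstanding, so it goes first.
Now (viii) and (iv) have their prerequisites met. (viii) is listed earlier, so (viii) next.
(iv) is the only step now ready → (iv).
Next only (i) has its prerequisites met → (i).
Now (vi), (ii) and (ix) have their prerequisites met. (vi) is listed earlier, so (vi) next.
(ii) and (ix) are both available; (ii) is listed earlier → (ii).
(ix) needed (iv) and (i), now all done → (ix).
Ready: (iii) and (vii). (iii) is listed earlier → (iii).
That leaves (vii) as the only ready step → (vii).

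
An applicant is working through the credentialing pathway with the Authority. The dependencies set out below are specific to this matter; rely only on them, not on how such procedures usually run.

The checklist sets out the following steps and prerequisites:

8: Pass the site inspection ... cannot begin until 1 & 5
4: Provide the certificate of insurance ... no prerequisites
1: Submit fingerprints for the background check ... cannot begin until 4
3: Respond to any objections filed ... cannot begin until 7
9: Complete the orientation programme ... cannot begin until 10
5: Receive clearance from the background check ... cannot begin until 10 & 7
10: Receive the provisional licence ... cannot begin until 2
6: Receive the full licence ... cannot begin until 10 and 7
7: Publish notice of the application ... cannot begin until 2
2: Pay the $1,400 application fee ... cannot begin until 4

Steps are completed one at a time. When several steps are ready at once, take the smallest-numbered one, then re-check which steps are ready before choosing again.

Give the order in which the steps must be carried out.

4, 1, 2, 7, 3, 10, 5, 6, 8, 9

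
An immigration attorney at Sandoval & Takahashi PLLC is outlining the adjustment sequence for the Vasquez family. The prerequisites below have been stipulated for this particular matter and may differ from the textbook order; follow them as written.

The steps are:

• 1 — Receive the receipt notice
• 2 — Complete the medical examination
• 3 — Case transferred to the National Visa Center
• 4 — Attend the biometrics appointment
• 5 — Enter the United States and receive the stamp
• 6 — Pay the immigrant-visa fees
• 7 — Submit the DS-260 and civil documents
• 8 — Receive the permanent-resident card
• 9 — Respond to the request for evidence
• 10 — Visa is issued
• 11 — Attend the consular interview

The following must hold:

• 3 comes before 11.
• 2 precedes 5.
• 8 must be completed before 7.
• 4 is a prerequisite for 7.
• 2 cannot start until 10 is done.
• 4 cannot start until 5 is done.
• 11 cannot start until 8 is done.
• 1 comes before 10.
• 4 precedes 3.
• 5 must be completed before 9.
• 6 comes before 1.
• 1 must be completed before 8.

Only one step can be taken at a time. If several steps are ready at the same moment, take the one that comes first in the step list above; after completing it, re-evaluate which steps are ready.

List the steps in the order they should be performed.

6, 1, 8, 10, 2, 5, 4, 3, 7, 9, 11

6 is the only step with nothing outstanding, so it goes first.
1 is the only step now ready → 1.
8 and 10 are both available; 8 is listed earlier → 8.
Next only 10 has its prerequisites met → 10.
2 is the only step now ready → 2.
5 is the only step now ready → 5.
Now 4 and 9 have their prerequisites met. 4 is listed earlier, so 4 next.
3 and 7 now also ready, so the ready set is {3, 7, 9}; 3 is listed earlier → 3.
Now 7, 9 and 11 have their prerequisites met. 7 is listed earlier, so 7 next.
Now 9 and 11 have their prerequisites met. 9 is listed earlier, so 9 next.
11 needed 3 and 8, now all done → 11.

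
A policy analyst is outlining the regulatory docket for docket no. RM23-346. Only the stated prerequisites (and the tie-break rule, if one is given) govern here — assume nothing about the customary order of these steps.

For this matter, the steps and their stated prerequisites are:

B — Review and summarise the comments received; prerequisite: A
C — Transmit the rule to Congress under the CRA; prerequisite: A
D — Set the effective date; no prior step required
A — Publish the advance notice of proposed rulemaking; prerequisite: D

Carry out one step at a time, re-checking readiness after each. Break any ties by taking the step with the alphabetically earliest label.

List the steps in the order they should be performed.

Only D has no prerequisites, so it is first.
A needed D, now all done → A.
Now B and C have their prerequisites met. B has the earlier label, so B next.
C is the only step now ready → C.

D, A, B, C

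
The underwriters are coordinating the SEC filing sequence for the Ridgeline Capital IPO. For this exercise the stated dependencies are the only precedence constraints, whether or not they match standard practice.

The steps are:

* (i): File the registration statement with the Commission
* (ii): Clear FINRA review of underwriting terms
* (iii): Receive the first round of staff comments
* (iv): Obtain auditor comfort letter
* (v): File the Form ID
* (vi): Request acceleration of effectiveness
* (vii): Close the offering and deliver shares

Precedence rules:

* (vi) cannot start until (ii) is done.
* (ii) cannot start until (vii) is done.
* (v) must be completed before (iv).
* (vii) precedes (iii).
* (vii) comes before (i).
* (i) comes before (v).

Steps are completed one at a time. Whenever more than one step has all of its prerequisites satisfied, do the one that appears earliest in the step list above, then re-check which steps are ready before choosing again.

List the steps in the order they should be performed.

(vii) has no prerequisites → (vii) first.
Now (i), (ii) and (iii) have their prerequisites met. (i) is listed earlier, so (i) next.
Ready: (ii), (iii) and (v). (ii) is listed earlier → (ii).
(vi) now also ready, so the ready set is {(iii), (v), (vi)}; (iii) is listed earlier → (iii).
(v) and (vi) are both available; (v) is listed earlier → (v).
(iv) and (vi) are both available; (iv) is listed earlier → (iv).
(vi) needed (ii), now all done → (vi).

(vii) → (i) → (ii) → (iii) → (v) → (iv) → (vi)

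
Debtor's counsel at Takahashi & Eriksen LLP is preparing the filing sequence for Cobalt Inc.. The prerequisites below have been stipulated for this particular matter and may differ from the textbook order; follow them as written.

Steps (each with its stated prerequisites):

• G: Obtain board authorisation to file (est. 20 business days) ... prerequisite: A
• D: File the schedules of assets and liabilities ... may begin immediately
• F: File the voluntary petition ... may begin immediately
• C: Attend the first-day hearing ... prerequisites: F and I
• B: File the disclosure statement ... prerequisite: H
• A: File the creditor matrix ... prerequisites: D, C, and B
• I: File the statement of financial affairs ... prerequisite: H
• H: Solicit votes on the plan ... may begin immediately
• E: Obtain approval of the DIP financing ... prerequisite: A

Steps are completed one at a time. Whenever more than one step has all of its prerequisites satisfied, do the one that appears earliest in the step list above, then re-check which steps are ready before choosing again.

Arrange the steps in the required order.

Nothing is required for D, F and H. D is listed earlier → D first.
Now F and H have their prerequisites met. F is listed earlier, so F next.
That leaves H as the only ready step → H.
B and I are both available; B is listed earlier → B.
I needed H, now all done → I.
C is the only step now ready → C.
A needed D, C and B, now all done → A.
G and E are both available; G is listed earlier → G.
Next only E has its prerequisites met → E.

D, F, H, B, I, C, A, G, E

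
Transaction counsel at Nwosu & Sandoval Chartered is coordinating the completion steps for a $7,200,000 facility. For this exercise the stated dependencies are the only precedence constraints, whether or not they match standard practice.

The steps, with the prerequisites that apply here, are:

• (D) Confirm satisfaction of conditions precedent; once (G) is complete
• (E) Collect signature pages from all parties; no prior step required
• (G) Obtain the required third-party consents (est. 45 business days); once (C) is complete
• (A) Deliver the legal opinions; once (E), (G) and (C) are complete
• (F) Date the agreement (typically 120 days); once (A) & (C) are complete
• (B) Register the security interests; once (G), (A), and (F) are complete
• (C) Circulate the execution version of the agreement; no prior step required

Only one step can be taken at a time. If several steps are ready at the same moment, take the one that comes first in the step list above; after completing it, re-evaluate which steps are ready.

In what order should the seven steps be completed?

Nothing is required for (E) and (C). (E) is listed earlier → (E) first.
Next only (C) has its prerequisites met → (C).
That leaves (G) as the only ready step → (G).
Now (D) and (A) have their prerequisites met. (D) is listed earlier, so (D) next.
That leaves (A) as the only ready step → (A).
Next only (F) has its prerequisites met → (F).
(B) needed (G), (A) and (F), now all done → (B).

(E), (C), (G), (D), (A), (F), (B)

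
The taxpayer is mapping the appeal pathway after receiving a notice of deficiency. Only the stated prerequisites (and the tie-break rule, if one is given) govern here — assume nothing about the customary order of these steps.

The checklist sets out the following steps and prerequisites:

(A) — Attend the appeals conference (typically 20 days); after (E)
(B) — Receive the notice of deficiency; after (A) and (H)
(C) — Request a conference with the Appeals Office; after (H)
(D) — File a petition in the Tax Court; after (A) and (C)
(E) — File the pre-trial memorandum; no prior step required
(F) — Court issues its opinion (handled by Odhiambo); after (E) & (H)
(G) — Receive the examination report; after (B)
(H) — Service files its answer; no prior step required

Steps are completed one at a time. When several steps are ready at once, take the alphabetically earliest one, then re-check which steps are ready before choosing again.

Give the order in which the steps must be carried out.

(E) and (H) have no prerequisites; (E) has the earlier label, so (E) is first.
Now (A) and (H) have their prerequisites met. (A) has the earlier label, so (A) next.
That leaves (H) as the only ready step → (H).
Ready: (B), (C) and (F). (B) has the earlier label → (B).
(G) now also ready, so the ready set is {(C), (F), (G)}; (C) has the earlier label → (C).
Ready: (D), (F) and (G). (D) has the earlier label → (D).
Now (F) and (G) have their prerequisites met. (F) has the earlier label, so (F) next.
(G) needed (B), now all done → (G).

(E) → (A) → (H) → (B) → (C) → (D) → (F) → (G)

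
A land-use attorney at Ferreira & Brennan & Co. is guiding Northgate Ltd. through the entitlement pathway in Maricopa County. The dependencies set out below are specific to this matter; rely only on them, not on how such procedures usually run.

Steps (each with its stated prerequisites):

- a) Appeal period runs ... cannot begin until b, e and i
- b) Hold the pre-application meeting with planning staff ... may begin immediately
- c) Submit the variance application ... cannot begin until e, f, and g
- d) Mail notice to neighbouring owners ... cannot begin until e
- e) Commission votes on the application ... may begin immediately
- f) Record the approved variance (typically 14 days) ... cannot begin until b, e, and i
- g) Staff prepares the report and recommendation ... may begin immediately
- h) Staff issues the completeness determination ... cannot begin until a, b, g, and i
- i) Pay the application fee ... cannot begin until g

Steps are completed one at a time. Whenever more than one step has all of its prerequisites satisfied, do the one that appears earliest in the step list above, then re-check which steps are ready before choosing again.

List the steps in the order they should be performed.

b, e, d, g, i, a, f, c, h

b, e and g have no prerequisites; b is listed earlier, so b is first.
Now e and g have their prerequisites met. e is listed earlier, so e next.
d now also ready, so the ready set is {d, g}; d is listed earlier → d.
That leaves g as the only ready step → g.
Next only i has its prerequisites met → i.
Ready: a and f. a is listed earlier → a.
h now also ready, so the ready set is {f, h}; f is listed earlier → f.
c now also ready, so the ready set is {c, h}; c is listed earlier → c.
Next only h has its prerequisites met → h.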